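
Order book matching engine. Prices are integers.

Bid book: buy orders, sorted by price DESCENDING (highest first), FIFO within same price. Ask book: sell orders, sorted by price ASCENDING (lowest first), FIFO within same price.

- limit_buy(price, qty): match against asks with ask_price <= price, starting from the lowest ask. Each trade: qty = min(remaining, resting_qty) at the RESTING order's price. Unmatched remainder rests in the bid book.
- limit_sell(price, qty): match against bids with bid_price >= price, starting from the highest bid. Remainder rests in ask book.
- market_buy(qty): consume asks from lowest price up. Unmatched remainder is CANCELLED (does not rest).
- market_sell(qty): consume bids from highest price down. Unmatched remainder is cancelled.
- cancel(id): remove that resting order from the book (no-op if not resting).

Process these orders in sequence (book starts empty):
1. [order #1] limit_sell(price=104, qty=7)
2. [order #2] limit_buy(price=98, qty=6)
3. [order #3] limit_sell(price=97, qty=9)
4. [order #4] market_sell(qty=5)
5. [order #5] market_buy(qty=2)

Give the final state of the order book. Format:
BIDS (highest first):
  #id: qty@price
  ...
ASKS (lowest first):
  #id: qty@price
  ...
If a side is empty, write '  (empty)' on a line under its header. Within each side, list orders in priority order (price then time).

After op 1 [order #1] limit_sell(price=104, qty=7): fills=none; bids=[-] asks=[#1:7@104]
After op 2 [order #2] limit_buy(price=98, qty=6): fills=none; bids=[#2:6@98] asks=[#1:7@104]
After op 3 [order #3] limit_sell(price=97, qty=9): fills=#2x#3:6@98; bids=[-] asks=[#3:3@97 #1:7@104]
After op 4 [order #4] market_sell(qty=5): fills=none; bids=[-] asks=[#3:3@97 #1:7@104]
After op 5 [order #5] market_buy(qty=2): fills=#5x#3:2@97; bids=[-] asks=[#3:1@97 #1:7@104]

Answer: BIDS (highest first):
  (empty)
ASKS (lowest first):
  #3: 1@97
  #1: 7@104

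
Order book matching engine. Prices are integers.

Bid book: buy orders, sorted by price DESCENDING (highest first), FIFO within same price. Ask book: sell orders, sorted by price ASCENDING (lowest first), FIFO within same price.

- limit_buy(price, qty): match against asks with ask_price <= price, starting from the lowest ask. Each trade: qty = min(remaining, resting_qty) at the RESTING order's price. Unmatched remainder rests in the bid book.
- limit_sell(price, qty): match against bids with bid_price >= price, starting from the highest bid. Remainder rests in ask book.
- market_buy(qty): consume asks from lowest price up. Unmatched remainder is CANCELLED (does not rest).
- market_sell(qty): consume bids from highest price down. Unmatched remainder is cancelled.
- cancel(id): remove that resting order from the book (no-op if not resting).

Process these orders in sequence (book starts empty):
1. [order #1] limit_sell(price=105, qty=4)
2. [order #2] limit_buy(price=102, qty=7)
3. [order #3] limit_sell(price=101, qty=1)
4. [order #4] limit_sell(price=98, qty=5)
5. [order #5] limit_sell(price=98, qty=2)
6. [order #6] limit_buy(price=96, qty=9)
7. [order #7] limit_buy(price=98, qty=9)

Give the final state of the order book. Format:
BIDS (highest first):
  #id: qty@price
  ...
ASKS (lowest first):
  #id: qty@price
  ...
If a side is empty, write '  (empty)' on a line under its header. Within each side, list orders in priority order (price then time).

Answer: BIDS (highest first):
  #7: 8@98
  #6: 9@96
ASKS (lowest first):
  #1: 4@105

Derivation:
After op 1 [order #1] limit_sell(price=105, qty=4): fills=none; bids=[-] asks=[#1:4@105]
After op 2 [order #2] limit_buy(price=102, qty=7): fills=none; bids=[#2:7@102] asks=[#1:4@105]
After op 3 [order #3] limit_sell(price=101, qty=1): fills=#2x#3:1@102; bids=[#2:6@102] asks=[#1:4@105]
After op 4 [order #4] limit_sell(price=98, qty=5): fills=#2x#4:5@102; bids=[#2:1@102] asks=[#1:4@105]
After op 5 [order #5] limit_sell(price=98, qty=2): fills=#2x#5:1@102; bids=[-] asks=[#5:1@98 #1:4@105]
After op 6 [order #6] limit_buy(price=96, qty=9): fills=none; bids=[#6:9@96] asks=[#5:1@98 #1:4@105]
After op 7 [order #7] limit_buy(price=98, qty=9): fills=#7x#5:1@98; bids=[#7:8@98 #6:9@96] asks=[#1:4@105]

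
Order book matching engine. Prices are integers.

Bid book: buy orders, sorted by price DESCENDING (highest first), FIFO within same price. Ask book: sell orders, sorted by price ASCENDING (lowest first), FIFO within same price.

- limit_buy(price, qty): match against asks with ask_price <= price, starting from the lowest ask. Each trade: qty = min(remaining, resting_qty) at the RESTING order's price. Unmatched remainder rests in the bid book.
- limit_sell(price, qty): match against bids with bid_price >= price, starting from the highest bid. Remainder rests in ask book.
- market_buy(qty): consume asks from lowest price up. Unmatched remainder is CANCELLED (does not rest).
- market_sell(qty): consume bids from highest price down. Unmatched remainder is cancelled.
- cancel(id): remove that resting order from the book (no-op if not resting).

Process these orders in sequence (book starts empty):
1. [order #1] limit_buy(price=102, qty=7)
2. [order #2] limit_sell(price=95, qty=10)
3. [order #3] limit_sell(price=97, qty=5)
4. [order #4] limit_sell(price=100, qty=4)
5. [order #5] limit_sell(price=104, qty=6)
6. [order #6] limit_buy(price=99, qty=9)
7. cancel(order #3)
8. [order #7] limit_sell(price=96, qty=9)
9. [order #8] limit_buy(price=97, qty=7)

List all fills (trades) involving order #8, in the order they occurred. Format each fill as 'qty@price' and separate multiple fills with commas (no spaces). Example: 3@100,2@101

Answer: 7@96

Derivation:
After op 1 [order #1] limit_buy(price=102, qty=7): fills=none; bids=[#1:7@102] asks=[-]
After op 2 [order #2] limit_sell(price=95, qty=10): fills=#1x#2:7@102; bids=[-] asks=[#2:3@95]
After op 3 [order #3] limit_sell(price=97, qty=5): fills=none; bids=[-] asks=[#2:3@95 #3:5@97]
After op 4 [order #4] limit_sell(price=100, qty=4): fills=none; bids=[-] asks=[#2:3@95 #3:5@97 #4:4@100]
After op 5 [order #5] limit_sell(price=104, qty=6): fills=none; bids=[-] asks=[#2:3@95 #3:5@97 #4:4@100 #5:6@104]
After op 6 [order #6] limit_buy(price=99, qty=9): fills=#6x#2:3@95 #6x#3:5@97; bids=[#6:1@99] asks=[#4:4@100 #5:6@104]
After op 7 cancel(order #3): fills=none; bids=[#6:1@99] asks=[#4:4@100 #5:6@104]
After op 8 [order #7] limit_sell(price=96, qty=9): fills=#6x#7:1@99; bids=[-] asks=[#7:8@96 #4:4@100 #5:6@104]
After op 9 [order #8] limit_buy(price=97, qty=7): fills=#8x#7:7@96; bids=[-] asks=[#7:1@96 #4:4@100 #5:6@104]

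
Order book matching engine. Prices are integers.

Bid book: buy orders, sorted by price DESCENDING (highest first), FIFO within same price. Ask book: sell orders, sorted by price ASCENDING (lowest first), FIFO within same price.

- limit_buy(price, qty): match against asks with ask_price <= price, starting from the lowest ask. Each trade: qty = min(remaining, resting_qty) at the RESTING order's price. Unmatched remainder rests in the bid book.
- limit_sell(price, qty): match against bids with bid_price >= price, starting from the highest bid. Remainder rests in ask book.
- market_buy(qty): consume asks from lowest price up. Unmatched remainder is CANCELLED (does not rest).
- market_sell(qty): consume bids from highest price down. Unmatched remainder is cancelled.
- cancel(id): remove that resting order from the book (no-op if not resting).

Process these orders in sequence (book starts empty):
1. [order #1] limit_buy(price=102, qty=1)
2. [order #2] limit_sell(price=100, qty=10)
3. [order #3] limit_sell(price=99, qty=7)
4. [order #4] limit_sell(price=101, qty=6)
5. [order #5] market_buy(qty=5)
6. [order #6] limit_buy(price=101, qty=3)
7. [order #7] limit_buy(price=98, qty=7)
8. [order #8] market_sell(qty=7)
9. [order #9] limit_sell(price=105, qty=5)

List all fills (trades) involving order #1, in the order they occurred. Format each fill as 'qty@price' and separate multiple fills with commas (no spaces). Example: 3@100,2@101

Answer: 1@102

Derivation:
After op 1 [order #1] limit_buy(price=102, qty=1): fills=none; bids=[#1:1@102] asks=[-]
After op 2 [order #2] limit_sell(price=100, qty=10): fills=#1x#2:1@102; bids=[-] asks=[#2:9@100]
After op 3 [order #3] limit_sell(price=99, qty=7): fills=none; bids=[-] asks=[#3:7@99 #2:9@100]
After op 4 [order #4] limit_sell(price=101, qty=6): fills=none; bids=[-] asks=[#3:7@99 #2:9@100 #4:6@101]
After op 5 [order #5] market_buy(qty=5): fills=#5x#3:5@99; bids=[-] asks=[#3:2@99 #2:9@100 #4:6@101]
After op 6 [order #6] limit_buy(price=101, qty=3): fills=#6x#3:2@99 #6x#2:1@100; bids=[-] asks=[#2:8@100 #4:6@101]
After op 7 [order #7] limit_buy(price=98, qty=7): fills=none; bids=[#7:7@98] asks=[#2:8@100 #4:6@101]
After op 8 [order #8] market_sell(qty=7): fills=#7x#8:7@98; bids=[-] asks=[#2:8@100 #4:6@101]
After op 9 [order #9] limit_sell(price=105, qty=5): fills=none; bids=[-] asks=[#2:8@100 #4:6@101 #9:5@105]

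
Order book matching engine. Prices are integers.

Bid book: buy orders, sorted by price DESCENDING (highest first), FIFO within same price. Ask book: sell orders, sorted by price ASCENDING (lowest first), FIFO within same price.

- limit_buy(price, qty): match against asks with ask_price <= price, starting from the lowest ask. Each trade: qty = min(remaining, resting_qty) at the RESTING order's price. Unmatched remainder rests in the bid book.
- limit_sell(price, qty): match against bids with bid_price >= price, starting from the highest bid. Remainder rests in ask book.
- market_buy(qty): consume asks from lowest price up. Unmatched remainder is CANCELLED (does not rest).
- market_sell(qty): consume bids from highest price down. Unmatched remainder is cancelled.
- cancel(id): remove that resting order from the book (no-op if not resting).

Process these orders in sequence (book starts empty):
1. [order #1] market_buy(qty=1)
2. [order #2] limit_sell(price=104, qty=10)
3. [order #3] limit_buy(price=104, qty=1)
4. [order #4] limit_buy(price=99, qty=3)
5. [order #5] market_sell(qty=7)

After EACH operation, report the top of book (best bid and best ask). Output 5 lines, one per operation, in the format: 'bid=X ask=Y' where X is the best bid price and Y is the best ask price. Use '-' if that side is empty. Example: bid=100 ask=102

Answer: bid=- ask=-
bid=- ask=104
bid=- ask=104
bid=99 ask=104
bid=- ask=104

Derivation:
After op 1 [order #1] market_buy(qty=1): fills=none; bids=[-] asks=[-]
After op 2 [order #2] limit_sell(price=104, qty=10): fills=none; bids=[-] asks=[#2:10@104]
After op 3 [order #3] limit_buy(price=104, qty=1): fills=#3x#2:1@104; bids=[-] asks=[#2:9@104]
After op 4 [order #4] limit_buy(price=99, qty=3): fills=none; bids=[#4:3@99] asks=[#2:9@104]
After op 5 [order #5] market_sell(qty=7): fills=#4x#5:3@99; bids=[-] asks=[#2:9@104]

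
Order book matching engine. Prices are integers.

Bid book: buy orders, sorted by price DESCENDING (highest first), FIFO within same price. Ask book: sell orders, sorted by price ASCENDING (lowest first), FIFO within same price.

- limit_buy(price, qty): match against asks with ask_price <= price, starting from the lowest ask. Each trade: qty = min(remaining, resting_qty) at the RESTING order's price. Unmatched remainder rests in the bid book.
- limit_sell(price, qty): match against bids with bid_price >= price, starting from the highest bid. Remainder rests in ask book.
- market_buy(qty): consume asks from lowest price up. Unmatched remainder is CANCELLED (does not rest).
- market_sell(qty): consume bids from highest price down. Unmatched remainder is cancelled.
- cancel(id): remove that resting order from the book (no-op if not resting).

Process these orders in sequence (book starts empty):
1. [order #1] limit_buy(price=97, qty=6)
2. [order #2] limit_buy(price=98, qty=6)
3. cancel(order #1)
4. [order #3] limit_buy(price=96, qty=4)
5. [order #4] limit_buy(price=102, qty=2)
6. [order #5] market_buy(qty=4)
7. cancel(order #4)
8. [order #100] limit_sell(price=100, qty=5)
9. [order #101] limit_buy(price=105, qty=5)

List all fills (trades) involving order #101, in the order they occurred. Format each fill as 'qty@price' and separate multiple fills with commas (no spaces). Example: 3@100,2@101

After op 1 [order #1] limit_buy(price=97, qty=6): fills=none; bids=[#1:6@97] asks=[-]
After op 2 [order #2] limit_buy(price=98, qty=6): fills=none; bids=[#2:6@98 #1:6@97] asks=[-]
After op 3 cancel(order #1): fills=none; bids=[#2:6@98] asks=[-]
After op 4 [order #3] limit_buy(price=96, qty=4): fills=none; bids=[#2:6@98 #3:4@96] asks=[-]
After op 5 [order #4] limit_buy(price=102, qty=2): fills=none; bids=[#4:2@102 #2:6@98 #3:4@96] asks=[-]
After op 6 [order #5] market_buy(qty=4): fills=none; bids=[#4:2@102 #2:6@98 #3:4@96] asks=[-]
After op 7 cancel(order #4): fills=none; bids=[#2:6@98 #3:4@96] asks=[-]
After op 8 [order #100] limit_sell(price=100, qty=5): fills=none; bids=[#2:6@98 #3:4@96] asks=[#100:5@100]
After op 9 [order #101] limit_buy(price=105, qty=5): fills=#101x#100:5@100; bids=[#2:6@98 #3:4@96] asks=[-]

Answer: 5@100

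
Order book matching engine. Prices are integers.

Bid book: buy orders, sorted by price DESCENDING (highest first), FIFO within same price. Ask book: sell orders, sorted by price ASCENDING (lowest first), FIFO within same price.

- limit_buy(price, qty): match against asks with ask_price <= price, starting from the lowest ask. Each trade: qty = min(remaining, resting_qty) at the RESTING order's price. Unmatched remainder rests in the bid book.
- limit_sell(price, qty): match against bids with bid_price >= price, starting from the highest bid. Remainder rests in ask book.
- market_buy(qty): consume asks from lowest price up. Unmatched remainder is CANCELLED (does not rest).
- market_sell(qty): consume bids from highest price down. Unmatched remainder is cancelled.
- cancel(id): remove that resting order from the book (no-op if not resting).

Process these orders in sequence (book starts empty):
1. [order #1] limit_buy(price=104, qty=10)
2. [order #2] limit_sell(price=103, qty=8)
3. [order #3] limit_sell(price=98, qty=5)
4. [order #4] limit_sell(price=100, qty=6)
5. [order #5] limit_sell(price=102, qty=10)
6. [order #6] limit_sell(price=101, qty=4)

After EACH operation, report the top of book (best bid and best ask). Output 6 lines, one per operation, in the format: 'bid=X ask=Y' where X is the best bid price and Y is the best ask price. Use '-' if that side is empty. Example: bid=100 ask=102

Answer: bid=104 ask=-
bid=104 ask=-
bid=- ask=98
bid=- ask=98
bid=- ask=98
bid=- ask=98

Derivation:
After op 1 [order #1] limit_buy(price=104, qty=10): fills=none; bids=[#1:10@104] asks=[-]
After op 2 [order #2] limit_sell(price=103, qty=8): fills=#1x#2:8@104; bids=[#1:2@104] asks=[-]
After op 3 [order #3] limit_sell(price=98, qty=5): fills=#1x#3:2@104; bids=[-] asks=[#3:3@98]
After op 4 [order #4] limit_sell(price=100, qty=6): fills=none; bids=[-] asks=[#3:3@98 #4:6@100]
After op 5 [order #5] limit_sell(price=102, qty=10): fills=none; bids=[-] asks=[#3:3@98 #4:6@100 #5:10@102]
After op 6 [order #6] limit_sell(price=101, qty=4): fills=none; bids=[-] asks=[#3:3@98 #4:6@100 #6:4@101 #5:10@102]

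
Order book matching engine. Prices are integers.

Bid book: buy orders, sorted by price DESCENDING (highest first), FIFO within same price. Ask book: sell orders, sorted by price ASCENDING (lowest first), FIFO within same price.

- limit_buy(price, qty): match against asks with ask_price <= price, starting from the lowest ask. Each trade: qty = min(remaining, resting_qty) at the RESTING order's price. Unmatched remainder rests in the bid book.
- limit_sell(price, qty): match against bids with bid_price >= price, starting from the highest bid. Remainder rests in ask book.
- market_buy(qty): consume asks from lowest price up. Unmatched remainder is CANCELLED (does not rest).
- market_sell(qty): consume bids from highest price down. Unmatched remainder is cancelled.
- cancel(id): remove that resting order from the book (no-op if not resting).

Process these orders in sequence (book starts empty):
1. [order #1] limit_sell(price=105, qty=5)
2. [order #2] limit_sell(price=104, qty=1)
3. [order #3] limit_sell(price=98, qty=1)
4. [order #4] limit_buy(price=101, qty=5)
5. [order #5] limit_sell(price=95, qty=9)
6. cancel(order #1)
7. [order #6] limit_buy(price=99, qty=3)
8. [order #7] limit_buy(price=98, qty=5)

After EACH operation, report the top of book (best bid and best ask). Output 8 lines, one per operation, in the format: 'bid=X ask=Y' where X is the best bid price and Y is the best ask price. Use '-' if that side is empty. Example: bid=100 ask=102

Answer: bid=- ask=105
bid=- ask=104
bid=- ask=98
bid=101 ask=104
bid=- ask=95
bid=- ask=95
bid=- ask=95
bid=98 ask=104

Derivation:
After op 1 [order #1] limit_sell(price=105, qty=5): fills=none; bids=[-] asks=[#1:5@105]
After op 2 [order #2] limit_sell(price=104, qty=1): fills=none; bids=[-] asks=[#2:1@104 #1:5@105]
After op 3 [order #3] limit_sell(price=98, qty=1): fills=none; bids=[-] asks=[#3:1@98 #2:1@104 #1:5@105]
After op 4 [order #4] limit_buy(price=101, qty=5): fills=#4x#3:1@98; bids=[#4:4@101] asks=[#2:1@104 #1:5@105]
After op 5 [order #5] limit_sell(price=95, qty=9): fills=#4x#5:4@101; bids=[-] asks=[#5:5@95 #2:1@104 #1:5@105]
After op 6 cancel(order #1): fills=none; bids=[-] asks=[#5:5@95 #2:1@104]
After op 7 [order #6] limit_buy(price=99, qty=3): fills=#6x#5:3@95; bids=[-] asks=[#5:2@95 #2:1@104]
After op 8 [order #7] limit_buy(price=98, qty=5): fills=#7x#5:2@95; bids=[#7:3@98] asks=[#2:1@104]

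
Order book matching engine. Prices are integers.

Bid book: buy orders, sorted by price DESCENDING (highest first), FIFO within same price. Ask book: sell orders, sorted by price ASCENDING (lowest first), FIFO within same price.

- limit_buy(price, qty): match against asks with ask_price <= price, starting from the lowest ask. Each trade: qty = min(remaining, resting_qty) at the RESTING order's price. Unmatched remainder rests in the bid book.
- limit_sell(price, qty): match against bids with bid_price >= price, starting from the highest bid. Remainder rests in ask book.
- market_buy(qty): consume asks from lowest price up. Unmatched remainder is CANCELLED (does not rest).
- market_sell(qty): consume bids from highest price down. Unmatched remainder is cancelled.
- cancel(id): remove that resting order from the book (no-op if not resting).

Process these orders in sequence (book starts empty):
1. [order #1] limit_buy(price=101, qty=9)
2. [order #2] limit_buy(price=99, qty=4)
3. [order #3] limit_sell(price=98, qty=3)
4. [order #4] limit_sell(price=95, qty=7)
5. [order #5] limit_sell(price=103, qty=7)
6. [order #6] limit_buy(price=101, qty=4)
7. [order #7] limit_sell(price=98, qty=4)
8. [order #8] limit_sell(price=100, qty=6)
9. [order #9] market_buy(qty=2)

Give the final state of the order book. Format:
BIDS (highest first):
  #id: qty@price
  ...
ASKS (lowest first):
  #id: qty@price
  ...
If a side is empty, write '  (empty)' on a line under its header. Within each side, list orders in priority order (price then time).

Answer: BIDS (highest first):
  #2: 3@99
ASKS (lowest first):
  #8: 4@100
  #5: 7@103

Derivation:
After op 1 [order #1] limit_buy(price=101, qty=9): fills=none; bids=[#1:9@101] asks=[-]
After op 2 [order #2] limit_buy(price=99, qty=4): fills=none; bids=[#1:9@101 #2:4@99] asks=[-]
After op 3 [order #3] limit_sell(price=98, qty=3): fills=#1x#3:3@101; bids=[#1:6@101 #2:4@99] asks=[-]
After op 4 [order #4] limit_sell(price=95, qty=7): fills=#1x#4:6@101 #2x#4:1@99; bids=[#2:3@99] asks=[-]
After op 5 [order #5] limit_sell(price=103, qty=7): fills=none; bids=[#2:3@99] asks=[#5:7@103]
After op 6 [order #6] limit_buy(price=101, qty=4): fills=none; bids=[#6:4@101 #2:3@99] asks=[#5:7@103]
After op 7 [order #7] limit_sell(price=98, qty=4): fills=#6x#7:4@101; bids=[#2:3@99] asks=[#5:7@103]
After op 8 [order #8] limit_sell(price=100, qty=6): fills=none; bids=[#2:3@99] asks=[#8:6@100 #5:7@103]
After op 9 [order #9] market_buy(qty=2): fills=#9x#8:2@100; bids=[#2:3@99] asks=[#8:4@100 #5:7@103]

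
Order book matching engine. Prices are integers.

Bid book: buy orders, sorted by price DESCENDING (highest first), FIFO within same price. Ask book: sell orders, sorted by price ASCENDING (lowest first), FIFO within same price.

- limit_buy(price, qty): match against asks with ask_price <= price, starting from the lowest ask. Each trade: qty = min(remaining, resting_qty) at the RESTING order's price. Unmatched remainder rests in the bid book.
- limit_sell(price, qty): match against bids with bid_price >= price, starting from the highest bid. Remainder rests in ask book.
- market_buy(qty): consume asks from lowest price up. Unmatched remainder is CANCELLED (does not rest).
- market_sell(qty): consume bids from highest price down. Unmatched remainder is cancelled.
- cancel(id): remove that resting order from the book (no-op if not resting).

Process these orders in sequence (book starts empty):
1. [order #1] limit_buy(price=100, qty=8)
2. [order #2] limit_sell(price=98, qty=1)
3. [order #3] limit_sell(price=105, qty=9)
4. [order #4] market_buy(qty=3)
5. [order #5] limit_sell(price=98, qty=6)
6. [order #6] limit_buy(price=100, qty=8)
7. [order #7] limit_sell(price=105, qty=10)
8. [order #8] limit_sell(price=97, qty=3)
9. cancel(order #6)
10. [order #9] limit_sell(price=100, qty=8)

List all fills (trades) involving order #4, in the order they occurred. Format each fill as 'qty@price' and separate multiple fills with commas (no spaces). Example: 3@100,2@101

After op 1 [order #1] limit_buy(price=100, qty=8): fills=none; bids=[#1:8@100] asks=[-]
After op 2 [order #2] limit_sell(price=98, qty=1): fills=#1x#2:1@100; bids=[#1:7@100] asks=[-]
After op 3 [order #3] limit_sell(price=105, qty=9): fills=none; bids=[#1:7@100] asks=[#3:9@105]
After op 4 [order #4] market_buy(qty=3): fills=#4x#3:3@105; bids=[#1:7@100] asks=[#3:6@105]
After op 5 [order #5] limit_sell(price=98, qty=6): fills=#1x#5:6@100; bids=[#1:1@100] asks=[#3:6@105]
After op 6 [order #6] limit_buy(price=100, qty=8): fills=none; bids=[#1:1@100 #6:8@100] asks=[#3:6@105]
After op 7 [order #7] limit_sell(price=105, qty=10): fills=none; bids=[#1:1@100 #6:8@100] asks=[#3:6@105 #7:10@105]
After op 8 [order #8] limit_sell(price=97, qty=3): fills=#1x#8:1@100 #6x#8:2@100; bids=[#6:6@100] asks=[#3:6@105 #7:10@105]
After op 9 cancel(order #6): fills=none; bids=[-] asks=[#3:6@105 #7:10@105]
After op 10 [order #9] limit_sell(price=100, qty=8): fills=none; bids=[-] asks=[#9:8@100 #3:6@105 #7:10@105]

Answer: 3@105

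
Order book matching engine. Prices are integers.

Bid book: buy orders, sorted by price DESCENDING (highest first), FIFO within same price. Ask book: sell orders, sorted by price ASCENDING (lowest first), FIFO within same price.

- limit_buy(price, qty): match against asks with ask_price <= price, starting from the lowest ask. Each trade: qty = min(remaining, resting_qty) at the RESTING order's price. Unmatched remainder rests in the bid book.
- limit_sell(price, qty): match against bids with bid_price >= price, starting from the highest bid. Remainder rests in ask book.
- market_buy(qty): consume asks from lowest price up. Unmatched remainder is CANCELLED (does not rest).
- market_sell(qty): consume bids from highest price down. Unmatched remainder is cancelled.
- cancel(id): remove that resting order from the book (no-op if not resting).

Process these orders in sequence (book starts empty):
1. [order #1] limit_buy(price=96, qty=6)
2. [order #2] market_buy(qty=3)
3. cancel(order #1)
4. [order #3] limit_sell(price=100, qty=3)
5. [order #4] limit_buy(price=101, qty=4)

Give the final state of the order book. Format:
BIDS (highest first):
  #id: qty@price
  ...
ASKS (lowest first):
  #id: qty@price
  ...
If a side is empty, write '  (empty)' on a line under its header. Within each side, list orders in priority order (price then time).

Answer: BIDS (highest first):
  #4: 1@101
ASKS (lowest first):
  (empty)

Derivation:
After op 1 [order #1] limit_buy(price=96, qty=6): fills=none; bids=[#1:6@96] asks=[-]
After op 2 [order #2] market_buy(qty=3): fills=none; bids=[#1:6@96] asks=[-]
After op 3 cancel(order #1): fills=none; bids=[-] asks=[-]
After op 4 [order #3] limit_sell(price=100, qty=3): fills=none; bids=[-] asks=[#3:3@100]
After op 5 [order #4] limit_buy(price=101, qty=4): fills=#4x#3:3@100; bids=[#4:1@101] asks=[-]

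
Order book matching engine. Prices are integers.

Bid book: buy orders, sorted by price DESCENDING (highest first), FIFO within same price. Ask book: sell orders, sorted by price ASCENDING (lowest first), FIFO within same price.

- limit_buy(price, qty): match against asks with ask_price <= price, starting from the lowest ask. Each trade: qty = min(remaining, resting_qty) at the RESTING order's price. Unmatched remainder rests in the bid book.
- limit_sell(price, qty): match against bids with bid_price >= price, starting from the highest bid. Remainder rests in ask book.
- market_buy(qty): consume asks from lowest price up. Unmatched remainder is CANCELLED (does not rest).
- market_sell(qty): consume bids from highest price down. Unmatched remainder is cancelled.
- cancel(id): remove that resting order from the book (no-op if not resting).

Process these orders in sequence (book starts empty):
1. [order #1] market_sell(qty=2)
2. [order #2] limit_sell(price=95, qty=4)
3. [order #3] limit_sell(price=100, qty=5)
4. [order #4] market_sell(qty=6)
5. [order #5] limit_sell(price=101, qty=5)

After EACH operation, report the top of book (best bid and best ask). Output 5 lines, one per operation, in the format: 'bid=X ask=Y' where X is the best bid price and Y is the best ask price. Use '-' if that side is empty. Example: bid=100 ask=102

Answer: bid=- ask=-
bid=- ask=95
bid=- ask=95
bid=- ask=95
bid=- ask=95

Derivation:
After op 1 [order #1] market_sell(qty=2): fills=none; bids=[-] asks=[-]
After op 2 [order #2] limit_sell(price=95, qty=4): fills=none; bids=[-] asks=[#2:4@95]
After op 3 [order #3] limit_sell(price=100, qty=5): fills=none; bids=[-] asks=[#2:4@95 #3:5@100]
After op 4 [order #4] market_sell(qty=6): fills=none; bids=[-] asks=[#2:4@95 #3:5@100]
After op 5 [order #5] limit_sell(price=101, qty=5): fills=none; bids=[-] asks=[#2:4@95 #3:5@100 #5:5@101]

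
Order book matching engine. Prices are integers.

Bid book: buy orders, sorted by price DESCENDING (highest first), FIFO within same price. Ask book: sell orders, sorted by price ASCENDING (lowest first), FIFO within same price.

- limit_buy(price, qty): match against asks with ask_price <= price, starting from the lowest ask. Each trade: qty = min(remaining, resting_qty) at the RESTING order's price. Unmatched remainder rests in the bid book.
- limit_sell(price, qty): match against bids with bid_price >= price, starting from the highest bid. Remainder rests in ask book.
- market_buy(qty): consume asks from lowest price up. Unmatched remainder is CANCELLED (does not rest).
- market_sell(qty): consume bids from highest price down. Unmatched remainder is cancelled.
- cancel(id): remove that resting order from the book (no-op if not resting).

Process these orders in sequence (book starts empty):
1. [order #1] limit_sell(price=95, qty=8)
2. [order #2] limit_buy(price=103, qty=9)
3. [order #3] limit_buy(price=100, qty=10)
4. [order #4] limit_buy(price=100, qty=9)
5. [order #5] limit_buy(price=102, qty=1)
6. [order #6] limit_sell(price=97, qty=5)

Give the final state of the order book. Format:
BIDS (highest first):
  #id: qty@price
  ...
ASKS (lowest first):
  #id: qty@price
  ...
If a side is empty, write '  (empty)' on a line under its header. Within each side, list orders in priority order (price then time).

After op 1 [order #1] limit_sell(price=95, qty=8): fills=none; bids=[-] asks=[#1:8@95]
After op 2 [order #2] limit_buy(price=103, qty=9): fills=#2x#1:8@95; bids=[#2:1@103] asks=[-]
After op 3 [order #3] limit_buy(price=100, qty=10): fills=none; bids=[#2:1@103 #3:10@100] asks=[-]
After op 4 [order #4] limit_buy(price=100, qty=9): fills=none; bids=[#2:1@103 #3:10@100 #4:9@100] asks=[-]
After op 5 [order #5] limit_buy(price=102, qty=1): fills=none; bids=[#2:1@103 #5:1@102 #3:10@100 #4:9@100] asks=[-]
After op 6 [order #6] limit_sell(price=97, qty=5): fills=#2x#6:1@103 #5x#6:1@102 #3x#6:3@100; bids=[#3:7@100 #4:9@100] asks=[-]

Answer: BIDS (highest first):
  #3: 7@100
  #4: 9@100
ASKS (lowest first):
  (empty)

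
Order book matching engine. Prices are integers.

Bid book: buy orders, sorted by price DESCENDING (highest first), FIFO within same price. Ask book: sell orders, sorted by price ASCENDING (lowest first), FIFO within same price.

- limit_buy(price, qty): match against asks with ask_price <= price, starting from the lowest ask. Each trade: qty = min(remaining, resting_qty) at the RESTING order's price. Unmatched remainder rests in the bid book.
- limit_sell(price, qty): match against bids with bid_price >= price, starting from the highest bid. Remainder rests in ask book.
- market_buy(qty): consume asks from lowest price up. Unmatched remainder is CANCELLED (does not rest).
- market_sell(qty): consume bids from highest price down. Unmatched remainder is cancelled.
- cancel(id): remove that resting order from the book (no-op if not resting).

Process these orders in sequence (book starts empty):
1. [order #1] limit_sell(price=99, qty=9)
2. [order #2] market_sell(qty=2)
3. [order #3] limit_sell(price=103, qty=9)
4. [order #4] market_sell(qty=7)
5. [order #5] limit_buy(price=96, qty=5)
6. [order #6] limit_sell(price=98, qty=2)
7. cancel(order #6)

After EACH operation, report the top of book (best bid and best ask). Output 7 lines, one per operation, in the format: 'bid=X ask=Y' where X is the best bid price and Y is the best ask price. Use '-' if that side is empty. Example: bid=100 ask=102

Answer: bid=- ask=99
bid=- ask=99
bid=- ask=99
bid=- ask=99
bid=96 ask=99
bid=96 ask=98
bid=96 ask=99

Derivation:
After op 1 [order #1] limit_sell(price=99, qty=9): fills=none; bids=[-] asks=[#1:9@99]
After op 2 [order #2] market_sell(qty=2): fills=none; bids=[-] asks=[#1:9@99]
After op 3 [order #3] limit_sell(price=103, qty=9): fills=none; bids=[-] asks=[#1:9@99 #3:9@103]
After op 4 [order #4] market_sell(qty=7): fills=none; bids=[-] asks=[#1:9@99 #3:9@103]
After op 5 [order #5] limit_buy(price=96, qty=5): fills=none; bids=[#5:5@96] asks=[#1:9@99 #3:9@103]
After op 6 [order #6] limit_sell(price=98, qty=2): fills=none; bids=[#5:5@96] asks=[#6:2@98 #1:9@99 #3:9@103]
After op 7 cancel(order #6): fills=none; bids=[#5:5@96] asks=[#1:9@99 #3:9@103]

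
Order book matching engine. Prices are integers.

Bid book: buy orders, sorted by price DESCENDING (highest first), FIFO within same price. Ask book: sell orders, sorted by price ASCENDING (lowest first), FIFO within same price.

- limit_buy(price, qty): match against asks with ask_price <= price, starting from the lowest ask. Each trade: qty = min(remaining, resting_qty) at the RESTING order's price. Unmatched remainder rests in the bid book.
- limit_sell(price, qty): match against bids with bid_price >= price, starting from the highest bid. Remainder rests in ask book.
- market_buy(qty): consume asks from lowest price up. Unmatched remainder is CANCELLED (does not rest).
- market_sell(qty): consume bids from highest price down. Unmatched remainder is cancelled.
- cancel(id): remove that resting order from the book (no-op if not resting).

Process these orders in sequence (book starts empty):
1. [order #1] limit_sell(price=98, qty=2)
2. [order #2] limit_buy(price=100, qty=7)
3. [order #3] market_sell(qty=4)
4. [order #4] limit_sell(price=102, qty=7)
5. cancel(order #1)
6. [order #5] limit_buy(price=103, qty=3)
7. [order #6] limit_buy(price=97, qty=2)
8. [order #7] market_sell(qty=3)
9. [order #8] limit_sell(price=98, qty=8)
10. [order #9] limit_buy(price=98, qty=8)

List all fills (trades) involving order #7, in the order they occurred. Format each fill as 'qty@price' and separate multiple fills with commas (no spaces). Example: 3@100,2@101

After op 1 [order #1] limit_sell(price=98, qty=2): fills=none; bids=[-] asks=[#1:2@98]
After op 2 [order #2] limit_buy(price=100, qty=7): fills=#2x#1:2@98; bids=[#2:5@100] asks=[-]
After op 3 [order #3] market_sell(qty=4): fills=#2x#3:4@100; bids=[#2:1@100] asks=[-]
After op 4 [order #4] limit_sell(price=102, qty=7): fills=none; bids=[#2:1@100] asks=[#4:7@102]
After op 5 cancel(order #1): fills=none; bids=[#2:1@100] asks=[#4:7@102]
After op 6 [order #5] limit_buy(price=103, qty=3): fills=#5x#4:3@102; bids=[#2:1@100] asks=[#4:4@102]
After op 7 [order #6] limit_buy(price=97, qty=2): fills=none; bids=[#2:1@100 #6:2@97] asks=[#4:4@102]
After op 8 [order #7] market_sell(qty=3): fills=#2x#7:1@100 #6x#7:2@97; bids=[-] asks=[#4:4@102]
After op 9 [order #8] limit_sell(price=98, qty=8): fills=none; bids=[-] asks=[#8:8@98 #4:4@102]
After op 10 [order #9] limit_buy(price=98, qty=8): fills=#9x#8:8@98; bids=[-] asks=[#4:4@102]

Answer: 1@100,2@97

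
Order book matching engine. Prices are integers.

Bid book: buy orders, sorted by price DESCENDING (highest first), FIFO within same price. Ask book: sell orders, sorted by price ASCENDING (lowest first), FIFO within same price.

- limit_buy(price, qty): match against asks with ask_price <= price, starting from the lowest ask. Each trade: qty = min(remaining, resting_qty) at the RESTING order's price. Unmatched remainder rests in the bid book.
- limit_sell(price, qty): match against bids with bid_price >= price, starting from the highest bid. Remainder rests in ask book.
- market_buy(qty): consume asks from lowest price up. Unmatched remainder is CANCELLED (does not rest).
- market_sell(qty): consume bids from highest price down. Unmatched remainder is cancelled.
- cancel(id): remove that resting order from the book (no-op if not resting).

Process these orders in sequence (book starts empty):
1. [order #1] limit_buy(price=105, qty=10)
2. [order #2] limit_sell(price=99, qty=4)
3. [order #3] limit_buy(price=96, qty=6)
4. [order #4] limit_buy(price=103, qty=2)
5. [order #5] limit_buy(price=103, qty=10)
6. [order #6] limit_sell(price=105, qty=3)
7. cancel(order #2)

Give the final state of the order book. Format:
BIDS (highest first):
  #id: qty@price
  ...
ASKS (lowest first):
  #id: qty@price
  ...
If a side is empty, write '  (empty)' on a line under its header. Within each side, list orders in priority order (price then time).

Answer: BIDS (highest first):
  #1: 3@105
  #4: 2@103
  #5: 10@103
  #3: 6@96
ASKS (lowest first):
  (empty)

Derivation:
After op 1 [order #1] limit_buy(price=105, qty=10): fills=none; bids=[#1:10@105] asks=[-]
After op 2 [order #2] limit_sell(price=99, qty=4): fills=#1x#2:4@105; bids=[#1:6@105] asks=[-]
After op 3 [order #3] limit_buy(price=96, qty=6): fills=none; bids=[#1:6@105 #3:6@96] asks=[-]
After op 4 [order #4] limit_buy(price=103, qty=2): fills=none; bids=[#1:6@105 #4:2@103 #3:6@96] asks=[-]
After op 5 [order #5] limit_buy(price=103, qty=10): fills=none; bids=[#1:6@105 #4:2@103 #5:10@103 #3:6@96] asks=[-]
After op 6 [order #6] limit_sell(price=105, qty=3): fills=#1x#6:3@105; bids=[#1:3@105 #4:2@103 #5:10@103 #3:6@96] asks=[-]
After op 7 cancel(order #2): fills=none; bids=[#1:3@105 #4:2@103 #5:10@103 #3:6@96] asks=[-]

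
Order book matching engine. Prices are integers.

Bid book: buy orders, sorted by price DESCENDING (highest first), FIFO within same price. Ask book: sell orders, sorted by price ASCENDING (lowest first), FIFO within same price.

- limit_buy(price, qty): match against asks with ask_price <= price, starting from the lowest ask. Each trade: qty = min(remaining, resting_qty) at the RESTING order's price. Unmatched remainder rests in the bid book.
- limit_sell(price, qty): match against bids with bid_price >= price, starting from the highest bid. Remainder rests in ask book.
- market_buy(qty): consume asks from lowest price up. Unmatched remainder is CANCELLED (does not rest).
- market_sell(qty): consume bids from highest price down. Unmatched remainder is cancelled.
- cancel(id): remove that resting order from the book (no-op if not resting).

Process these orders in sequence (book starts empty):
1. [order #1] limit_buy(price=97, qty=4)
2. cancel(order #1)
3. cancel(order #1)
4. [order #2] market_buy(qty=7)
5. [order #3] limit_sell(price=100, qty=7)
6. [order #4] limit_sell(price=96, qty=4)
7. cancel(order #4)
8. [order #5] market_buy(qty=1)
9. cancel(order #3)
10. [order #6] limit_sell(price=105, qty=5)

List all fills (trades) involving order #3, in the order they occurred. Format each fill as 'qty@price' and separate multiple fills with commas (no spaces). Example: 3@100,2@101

Answer: 1@100

Derivation:
After op 1 [order #1] limit_buy(price=97, qty=4): fills=none; bids=[#1:4@97] asks=[-]
After op 2 cancel(order #1): fills=none; bids=[-] asks=[-]
After op 3 cancel(order #1): fills=none; bids=[-] asks=[-]
After op 4 [order #2] market_buy(qty=7): fills=none; bids=[-] asks=[-]
After op 5 [order #3] limit_sell(price=100, qty=7): fills=none; bids=[-] asks=[#3:7@100]
After op 6 [order #4] limit_sell(price=96, qty=4): fills=none; bids=[-] asks=[#4:4@96 #3:7@100]
After op 7 cancel(order #4): fills=none; bids=[-] asks=[#3:7@100]
After op 8 [order #5] market_buy(qty=1): fills=#5x#3:1@100; bids=[-] asks=[#3:6@100]
After op 9 cancel(order #3): fills=none; bids=[-] asks=[-]
After op 10 [order #6] limit_sell(price=105, qty=5): fills=none; bids=[-] asks=[#6:5@105]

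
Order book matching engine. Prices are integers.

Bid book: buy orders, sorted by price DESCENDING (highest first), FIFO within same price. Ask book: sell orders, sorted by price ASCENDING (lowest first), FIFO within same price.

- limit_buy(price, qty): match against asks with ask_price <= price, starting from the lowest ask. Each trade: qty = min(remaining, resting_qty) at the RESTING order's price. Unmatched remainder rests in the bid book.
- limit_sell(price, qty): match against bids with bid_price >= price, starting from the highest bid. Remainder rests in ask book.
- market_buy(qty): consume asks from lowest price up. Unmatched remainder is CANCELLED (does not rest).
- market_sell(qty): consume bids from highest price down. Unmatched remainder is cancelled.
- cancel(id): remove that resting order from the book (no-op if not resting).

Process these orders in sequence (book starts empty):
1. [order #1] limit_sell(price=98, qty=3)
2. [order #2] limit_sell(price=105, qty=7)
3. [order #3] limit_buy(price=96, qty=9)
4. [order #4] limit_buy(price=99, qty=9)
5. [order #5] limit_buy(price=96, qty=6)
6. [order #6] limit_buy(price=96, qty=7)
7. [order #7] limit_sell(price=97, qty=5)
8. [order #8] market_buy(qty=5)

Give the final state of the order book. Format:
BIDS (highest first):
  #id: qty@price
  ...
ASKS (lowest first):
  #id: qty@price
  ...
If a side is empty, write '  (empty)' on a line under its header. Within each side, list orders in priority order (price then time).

After op 1 [order #1] limit_sell(price=98, qty=3): fills=none; bids=[-] asks=[#1:3@98]
After op 2 [order #2] limit_sell(price=105, qty=7): fills=none; bids=[-] asks=[#1:3@98 #2:7@105]
After op 3 [order #3] limit_buy(price=96, qty=9): fills=none; bids=[#3:9@96] asks=[#1:3@98 #2:7@105]
After op 4 [order #4] limit_buy(price=99, qty=9): fills=#4x#1:3@98; bids=[#4:6@99 #3:9@96] asks=[#2:7@105]
After op 5 [order #5] limit_buy(price=96, qty=6): fills=none; bids=[#4:6@99 #3:9@96 #5:6@96] asks=[#2:7@105]
After op 6 [order #6] limit_buy(price=96, qty=7): fills=none; bids=[#4:6@99 #3:9@96 #5:6@96 #6:7@96] asks=[#2:7@105]
After op 7 [order #7] limit_sell(price=97, qty=5): fills=#4x#7:5@99; bids=[#4:1@99 #3:9@96 #5:6@96 #6:7@96] asks=[#2:7@105]
After op 8 [order #8] market_buy(qty=5): fills=#8x#2:5@105; bids=[#4:1@99 #3:9@96 #5:6@96 #6:7@96] asks=[#2:2@105]

Answer: BIDS (highest first):
  #4: 1@99
  #3: 9@96
  #5: 6@96
  #6: 7@96
ASKS (lowest first):
  #2: 2@105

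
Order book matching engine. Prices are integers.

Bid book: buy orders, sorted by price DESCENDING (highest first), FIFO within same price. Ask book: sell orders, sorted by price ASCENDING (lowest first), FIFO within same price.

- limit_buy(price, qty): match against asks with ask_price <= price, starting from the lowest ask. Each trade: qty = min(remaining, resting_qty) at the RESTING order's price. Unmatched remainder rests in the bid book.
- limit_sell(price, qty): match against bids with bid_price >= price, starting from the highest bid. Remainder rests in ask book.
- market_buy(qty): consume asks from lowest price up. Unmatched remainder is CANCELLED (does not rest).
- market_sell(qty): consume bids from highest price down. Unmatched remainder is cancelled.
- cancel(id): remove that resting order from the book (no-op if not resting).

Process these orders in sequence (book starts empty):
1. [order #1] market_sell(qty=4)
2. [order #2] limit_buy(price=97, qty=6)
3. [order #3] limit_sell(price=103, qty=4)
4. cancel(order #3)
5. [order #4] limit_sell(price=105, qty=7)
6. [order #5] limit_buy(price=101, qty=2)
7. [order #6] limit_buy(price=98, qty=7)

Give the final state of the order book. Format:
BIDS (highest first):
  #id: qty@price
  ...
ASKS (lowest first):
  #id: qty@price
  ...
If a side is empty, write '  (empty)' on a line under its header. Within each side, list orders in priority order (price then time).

After op 1 [order #1] market_sell(qty=4): fills=none; bids=[-] asks=[-]
After op 2 [order #2] limit_buy(price=97, qty=6): fills=none; bids=[#2:6@97] asks=[-]
After op 3 [order #3] limit_sell(price=103, qty=4): fills=none; bids=[#2:6@97] asks=[#3:4@103]
After op 4 cancel(order #3): fills=none; bids=[#2:6@97] asks=[-]
After op 5 [order #4] limit_sell(price=105, qty=7): fills=none; bids=[#2:6@97] asks=[#4:7@105]
After op 6 [order #5] limit_buy(price=101, qty=2): fills=none; bids=[#5:2@101 #2:6@97] asks=[#4:7@105]
After op 7 [order #6] limit_buy(price=98, qty=7): fills=none; bids=[#5:2@101 #6:7@98 #2:6@97] asks=[#4:7@105]

Answer: BIDS (highest first):
  #5: 2@101
  #6: 7@98
  #2: 6@97
ASKS (lowest first):
  #4: 7@105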